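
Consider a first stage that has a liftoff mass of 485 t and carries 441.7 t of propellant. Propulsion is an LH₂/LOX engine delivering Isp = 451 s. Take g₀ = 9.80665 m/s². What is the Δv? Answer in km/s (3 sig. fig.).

v_e = Isp · g₀ = 451 × 9.80665 = 4422.8 m/s.
m_f = m₀ − m_prop = 485 − 441.7 = 43.3 t.
Δv = v_e · ln(m₀/m_f) = 4422.8 × ln(11.2) = 4422.8 × 2.4160 ≈ 10685.5 m/s.

Δv ≈ 10.7 km/s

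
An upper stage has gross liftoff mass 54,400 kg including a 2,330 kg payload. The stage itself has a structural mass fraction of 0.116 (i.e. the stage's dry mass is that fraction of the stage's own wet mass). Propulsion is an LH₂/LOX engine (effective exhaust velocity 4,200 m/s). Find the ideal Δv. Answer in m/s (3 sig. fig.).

Stage wet mass = m₀ − payload = 54,400 − 2,330 = 52,070 kg.
Stage dry mass = ε × stage wet mass = 0.116 × 52,070 = 6,040.12 kg.
Burnout mass m_f = stage dry + payload = 6,040.12 + 2,330 = 8,370.12 kg.
By the Tsiolkovsky rocket equation, Δv = v_e · ln(54,400/8,370.12) = 4200.0 × ln(6.499) = 4200.0 × 1.8717 ≈ 7861 m/s.

Δv ≈ 7860 m/s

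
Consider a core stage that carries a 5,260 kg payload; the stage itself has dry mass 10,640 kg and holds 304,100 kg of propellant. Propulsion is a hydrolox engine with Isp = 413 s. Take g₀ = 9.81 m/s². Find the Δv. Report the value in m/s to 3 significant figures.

Δv ≈ 12200 m/s

v_e = Isp · g₀ = 413 × 9.81 = 4051.5 m/s.
m₀ = payload + dry + propellant = 5,260 + 10,640 + 304,100 = 320,000 kg.
m_f = payload + dry = 5,260 + 10,640 = 15,900 kg.
Δv = v_e · ln(m₀/m_f) = 4051.5 × ln(20.13) = 4051.5 × 3.0020 ≈ 12162.7 m/s.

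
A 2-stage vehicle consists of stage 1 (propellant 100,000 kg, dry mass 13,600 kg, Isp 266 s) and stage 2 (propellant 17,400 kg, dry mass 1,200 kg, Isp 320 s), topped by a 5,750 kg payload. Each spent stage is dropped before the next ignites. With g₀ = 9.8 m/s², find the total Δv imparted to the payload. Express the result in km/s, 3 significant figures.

Ignition mass of stage 1 = 100,000+13,600 + 17,400+1,200 + 5,750 = 137,950 kg.
Stage 1: m₀ = 137,950 kg, m_f = 137,950 − 100,000 = 37,950 kg; Δv = 266×9.8×ln(3.635) = 2606.8×1.2906 ≈ 3364 m/s.
Stage 2: m₀ = 24,350 kg, m_f = 24,350 − 17,400 = 6,950 kg; Δv = 320×9.8×ln(3.504) = 3136.0×1.2538 ≈ 3932 m/s.
Total Δv = 3364 + 3932 = 7296 m/s.

Δv ≈ 7.30 km/s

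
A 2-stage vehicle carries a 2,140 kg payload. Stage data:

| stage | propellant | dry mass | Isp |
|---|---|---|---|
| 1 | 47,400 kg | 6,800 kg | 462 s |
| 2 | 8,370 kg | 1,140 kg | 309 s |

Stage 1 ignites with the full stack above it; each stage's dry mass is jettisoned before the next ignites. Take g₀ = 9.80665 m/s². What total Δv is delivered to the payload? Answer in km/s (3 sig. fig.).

Ignition mass of stage 1 = 47,400+6,800 + 8,370+1,140 + 2,140 = 65,850 kg.
Stage 1: m₀ = 65,850 kg, m_f = 65,850 − 47,400 = 18,450 kg; Δv = 462×9.80665×ln(3.569) = 4530.7×1.2723 ≈ 5764 m/s.
Stage 2: m₀ = 11,650 kg, m_f = 11,650 − 8,370 = 3,280 kg; Δv = 309×9.80665×ln(3.552) = 3030.3×1.2675 ≈ 3841 m/s.
Total Δv = 5764 + 3841 = 9605 m/s.

Δv ≈ 9.61 km/s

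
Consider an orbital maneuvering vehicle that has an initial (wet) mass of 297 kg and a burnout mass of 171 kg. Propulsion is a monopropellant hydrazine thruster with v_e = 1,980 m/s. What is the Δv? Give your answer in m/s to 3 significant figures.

Δv ≈ 1090 m/s

From the ideal rocket equation, Δv = v_e · ln(m₀/m_f) = 1980.0 × ln(1.737) = 1980.0 × 0.5521 ≈ 1093.1 m/s.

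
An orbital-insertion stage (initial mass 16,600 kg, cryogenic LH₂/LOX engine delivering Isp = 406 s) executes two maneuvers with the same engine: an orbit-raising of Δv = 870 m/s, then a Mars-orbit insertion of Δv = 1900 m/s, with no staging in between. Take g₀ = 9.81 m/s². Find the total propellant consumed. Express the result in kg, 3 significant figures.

total propellant consumed ≈ 8320 kg

v_e = Isp · g₀ = 406 × 9.81 = 3982.9 m/s.
After the first burn: m = 16600 × exp(−870/3982.9) = 16600 × 0.80377 = 13,342.6 kg.
After the second burn: m = 13,342.6 × exp(−1900/3982.9) = 13,342.6 × 0.62062 = 8,280.68 kg.
Total propellant = m₀ − m_final = 16600 − 8,280.68 = 8,319.32 kg.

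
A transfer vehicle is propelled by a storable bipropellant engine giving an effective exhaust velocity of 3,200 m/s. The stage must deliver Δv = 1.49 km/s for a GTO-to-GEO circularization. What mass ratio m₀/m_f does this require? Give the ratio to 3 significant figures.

From the ideal rocket equation, m₀/m_f = exp(Δv / v_e) = exp(1490 / 3200.0) = exp(0.4656) = 1.5930.

mass ratio ≈ 1.59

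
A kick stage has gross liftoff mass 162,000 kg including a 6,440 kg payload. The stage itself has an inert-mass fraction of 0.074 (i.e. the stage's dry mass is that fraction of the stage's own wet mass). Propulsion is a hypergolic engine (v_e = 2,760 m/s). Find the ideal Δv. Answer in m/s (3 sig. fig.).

Stage wet mass = m₀ − payload = 162,000 − 6,440 = 155,560 kg.
Stage dry mass = ε × stage wet mass = 0.074 × 155,560 = 11,511.4 kg.
Burnout mass m_f = stage dry + payload = 11,511.4 + 6,440 = 17,951.4 kg.
From the ideal rocket equation, Δv = v_e · ln(162,000/17,951.4) = 2760.0 × ln(9.024) = 2760.0 × 2.1999 ≈ 6072 m/s.

Δv ≈ 6070 m/s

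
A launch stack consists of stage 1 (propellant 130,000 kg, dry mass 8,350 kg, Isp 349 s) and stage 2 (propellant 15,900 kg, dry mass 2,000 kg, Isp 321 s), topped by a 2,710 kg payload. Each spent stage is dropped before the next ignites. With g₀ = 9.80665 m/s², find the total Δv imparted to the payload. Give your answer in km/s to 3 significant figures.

Δv ≈ 10.5 km/s

Ignition mass of stage 1 = 130,000+8,350 + 15,900+2,000 + 2,710 = 158,960 kg.
Stage 1: m₀ = 158,960 kg, m_f = 158,960 − 130,000 = 28,960 kg; Δv = 349×9.80665×ln(5.489) = 3422.5×1.7027 ≈ 5828 m/s.
Stage 2: m₀ = 20,610 kg, m_f = 20,610 − 15,900 = 4,710 kg; Δv = 321×9.80665×ln(4.376) = 3147.9×1.4761 ≈ 4647 m/s.
Total Δv = 5828 + 4647 = 10475 m/s.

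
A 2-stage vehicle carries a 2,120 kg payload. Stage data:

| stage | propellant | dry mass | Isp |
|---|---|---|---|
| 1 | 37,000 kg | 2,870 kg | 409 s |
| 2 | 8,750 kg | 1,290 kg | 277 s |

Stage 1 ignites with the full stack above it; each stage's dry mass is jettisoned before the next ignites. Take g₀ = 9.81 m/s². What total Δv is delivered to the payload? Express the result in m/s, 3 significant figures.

Δv ≈ 8440 m/s

Ignition mass of stage 1 = 37,000+2,870 + 8,750+1,290 + 2,120 = 52,030 kg.
Stage 1: m₀ = 52,030 kg, m_f = 52,030 − 37,000 = 15,030 kg; Δv = 409×9.81×ln(3.462) = 4012.3×1.2418 ≈ 4982 m/s.
Stage 2: m₀ = 12,160 kg, m_f = 12,160 − 8,750 = 3,410 kg; Δv = 277×9.81×ln(3.566) = 2717.4×1.2714 ≈ 3455 m/s.
Total Δv = 4982 + 3455 = 8437 m/s.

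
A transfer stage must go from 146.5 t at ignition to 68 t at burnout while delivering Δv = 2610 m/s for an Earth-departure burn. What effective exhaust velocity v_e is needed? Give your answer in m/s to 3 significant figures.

ln(m₀/m_f) = ln(146500/68000) = ln(2.154) = 0.7675.
By the Tsiolkovsky rocket equation, v_e = Δv / ln(m₀/m_f) = 2610 / 0.7675 = 3400.6 m/s.

v_e ≈ 3400 m/s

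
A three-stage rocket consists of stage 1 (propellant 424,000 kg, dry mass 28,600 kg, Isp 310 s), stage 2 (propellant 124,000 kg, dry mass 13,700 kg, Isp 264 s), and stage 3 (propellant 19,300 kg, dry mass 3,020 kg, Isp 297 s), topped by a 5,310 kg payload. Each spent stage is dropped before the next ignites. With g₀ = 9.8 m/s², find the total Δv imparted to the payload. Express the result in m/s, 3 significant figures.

Ignition mass of stage 1 = 424,000+28,600 + 124,000+13,700 + 19,300+3,020 + 5,310 = 617,930 kg.
Stage 1: m₀ = 617,930 kg, m_f = 617,930 − 424,000 = 193,930 kg; Δv = 310×9.8×ln(3.186) = 3038.0×1.1589 ≈ 3521 m/s.
Stage 2: m₀ = 165,330 kg, m_f = 165,330 − 124,000 = 41,330 kg; Δv = 264×9.8×ln(4) = 2587.2×1.3864 ≈ 3587 m/s.
Stage 3: m₀ = 27,630 kg, m_f = 27,630 − 19,300 = 8,330 kg; Δv = 297×9.8×ln(3.317) = 2910.6×1.1990 ≈ 3490 m/s.
Total Δv = 3521 + 3587 + 3490 = 10598 m/s.

Δv ≈ 10600 m/s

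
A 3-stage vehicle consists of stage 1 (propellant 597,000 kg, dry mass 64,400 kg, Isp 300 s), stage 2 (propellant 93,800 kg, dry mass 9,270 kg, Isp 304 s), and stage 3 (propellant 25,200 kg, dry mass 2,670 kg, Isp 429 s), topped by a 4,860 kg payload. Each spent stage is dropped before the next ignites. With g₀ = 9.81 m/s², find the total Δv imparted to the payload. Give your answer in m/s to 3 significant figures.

Ignition mass of stage 1 = 597,000+64,400 + 93,800+9,270 + 25,200+2,670 + 4,860 = 797,200 kg.
Stage 1: m₀ = 797,200 kg, m_f = 797,200 − 597,000 = 200,200 kg; Δv = 300×9.81×ln(3.982) = 2943.0×1.3818 ≈ 4067 m/s.
Stage 2: m₀ = 135,800 kg, m_f = 135,800 − 93,800 = 42,000 kg; Δv = 304×9.81×ln(3.233) = 2982.2×1.1735 ≈ 3500 m/s.
Stage 3: m₀ = 32,730 kg, m_f = 32,730 − 25,200 = 7,530 kg; Δv = 429×9.81×ln(4.347) = 4208.5×1.4694 ≈ 6184 m/s.
Total Δv = 4067 + 3500 + 6184 = 13751 m/s.

Δv ≈ 13800 m/s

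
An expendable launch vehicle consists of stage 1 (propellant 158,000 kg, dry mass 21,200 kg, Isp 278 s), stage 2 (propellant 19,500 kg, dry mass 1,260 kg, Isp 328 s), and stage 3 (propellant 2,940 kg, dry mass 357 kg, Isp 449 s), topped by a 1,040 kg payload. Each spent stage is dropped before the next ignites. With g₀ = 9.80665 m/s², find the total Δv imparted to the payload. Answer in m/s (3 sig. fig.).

Δv ≈ 13900 m/s

Ignition mass of stage 1 = 158,000+21,200 + 19,500+1,260 + 2,940+357 + 1,040 = 204,297 kg.
Stage 1: m₀ = 204,297 kg, m_f = 204,297 − 158,000 = 46,297 kg; Δv = 278×9.80665×ln(4.413) = 2726.2×1.4845 ≈ 4047 m/s.
Stage 2: m₀ = 25,097 kg, m_f = 25,097 − 19,500 = 5,597 kg; Δv = 328×9.80665×ln(4.484) = 3216.6×1.5005 ≈ 4827 m/s.
Stage 3: m₀ = 4,337 kg, m_f = 4,337 − 2,940 = 1,397 kg; Δv = 449×9.80665×ln(3.105) = 4403.2×1.1329 ≈ 4988 m/s.
Total Δv = 4047 + 4827 + 4988 = 13862 m/s.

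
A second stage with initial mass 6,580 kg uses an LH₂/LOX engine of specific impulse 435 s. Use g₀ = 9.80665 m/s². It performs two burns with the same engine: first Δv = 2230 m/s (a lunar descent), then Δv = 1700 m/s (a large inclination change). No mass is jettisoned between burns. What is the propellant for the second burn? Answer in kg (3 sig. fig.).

propellant for the second burn ≈ 1280 kg

v_e = Isp · g₀ = 435 × 9.80665 = 4265.9 m/s.
After the first burn: m = 6580 × exp(−2230/4265.9) = 6580 × 0.59289 = 3,901.22 kg.
After the second burn: m = 3,901.22 × exp(−1700/4265.9) = 3,901.22 × 0.67132 = 2,618.97 kg.
Second-burn propellant = 3,901.22 − 2,618.97 = 1,282.25 kg.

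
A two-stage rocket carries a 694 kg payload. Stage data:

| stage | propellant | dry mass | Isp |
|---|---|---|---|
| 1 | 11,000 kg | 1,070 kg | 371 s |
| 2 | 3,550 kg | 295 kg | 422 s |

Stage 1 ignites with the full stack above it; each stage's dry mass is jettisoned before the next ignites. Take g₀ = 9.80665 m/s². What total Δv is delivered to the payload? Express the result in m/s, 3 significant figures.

Δv ≈ 10300 m/s

Ignition mass of stage 1 = 11,000+1,070 + 3,550+295 + 694 = 16,609 kg.
Stage 1: m₀ = 16,609 kg, m_f = 16,609 − 11,000 = 5,609 kg; Δv = 371×9.80665×ln(2.961) = 3638.3×1.0856 ≈ 3950 m/s.
Stage 2: m₀ = 4,539 kg, m_f = 4,539 − 3,550 = 989 kg; Δv = 422×9.80665×ln(4.589) = 4138.4×1.5238 ≈ 6306 m/s.
Total Δv = 3950 + 6306 = 10256 m/s.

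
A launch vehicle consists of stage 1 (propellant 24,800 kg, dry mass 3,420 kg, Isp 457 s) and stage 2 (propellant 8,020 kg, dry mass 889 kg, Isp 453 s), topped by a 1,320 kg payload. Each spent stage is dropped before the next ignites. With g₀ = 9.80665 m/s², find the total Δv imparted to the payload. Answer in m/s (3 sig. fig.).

Ignition mass of stage 1 = 24,800+3,420 + 8,020+889 + 1,320 = 38,449 kg.
Stage 1: m₀ = 38,449 kg, m_f = 38,449 − 24,800 = 13,649 kg; Δv = 457×9.80665×ln(2.817) = 4481.6×1.0357 ≈ 4641 m/s.
Stage 2: m₀ = 10,229 kg, m_f = 10,229 − 8,020 = 2,209 kg; Δv = 453×9.80665×ln(4.631) = 4442.4×1.5327 ≈ 6809 m/s.
Total Δv = 4641 + 6809 = 11450 m/s.

Δv ≈ 11500 m/s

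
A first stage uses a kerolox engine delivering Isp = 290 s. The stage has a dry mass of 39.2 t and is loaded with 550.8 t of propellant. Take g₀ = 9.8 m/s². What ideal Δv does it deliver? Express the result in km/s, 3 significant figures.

Δv ≈ 7.71 km/s

v_e = Isp · g₀ = 290 × 9.8 = 2842.0 m/s.
m₀ = m_dry + m_prop = 39.2 + 550.8 = 590 t.
Using Δv = v_e ln(m₀/m_f): Δv = v_e · ln(m₀/m_f) = 2842.0 × ln(15.05) = 2842.0 × 2.7114 ≈ 7705.9 m/s.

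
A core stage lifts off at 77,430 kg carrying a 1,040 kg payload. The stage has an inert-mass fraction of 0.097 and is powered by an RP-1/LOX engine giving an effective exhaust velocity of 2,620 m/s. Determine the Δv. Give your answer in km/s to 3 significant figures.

Stage wet mass = m₀ − payload = 77,430 − 1,040 = 76,390 kg.
Stage dry mass = ε × stage wet mass = 0.097 × 76,390 = 7,409.83 kg.
Burnout mass m_f = stage dry + payload = 7,409.83 + 1,040 = 8,449.83 kg.
By the Tsiolkovsky rocket equation, Δv = v_e · ln(77,430/8,449.83) = 2620.0 × ln(9.163) = 2620.0 × 2.2152 ≈ 5804 m/s.

Δv ≈ 5.80 km/s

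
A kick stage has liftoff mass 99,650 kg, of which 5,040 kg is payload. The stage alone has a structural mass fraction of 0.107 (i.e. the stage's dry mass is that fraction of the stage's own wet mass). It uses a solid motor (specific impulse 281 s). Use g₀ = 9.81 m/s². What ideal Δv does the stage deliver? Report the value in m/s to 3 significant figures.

Stage wet mass = m₀ − payload = 99,650 − 5,040 = 94,610 kg.
Stage dry mass = ε × stage wet mass = 0.107 × 94,610 = 10,123.3 kg.
Burnout mass m_f = stage dry + payload = 10,123.3 + 5,040 = 15,163.3 kg.
v_e = Isp · g₀ = 281 × 9.81 = 2756.6 m/s.
Δv = v_e · ln(99,650/15,163.3) = 2756.6 × ln(6.572) = 2756.6 × 1.8828 ≈ 5190 m/s.

Δv ≈ 5190 m/s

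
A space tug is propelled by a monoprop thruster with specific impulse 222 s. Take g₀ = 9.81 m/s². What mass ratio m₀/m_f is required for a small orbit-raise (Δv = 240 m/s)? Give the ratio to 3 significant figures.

mass ratio ≈ 1.12

v_e = Isp · g₀ = 222 × 9.81 = 2177.8 m/s.
m₀/m_f = exp(Δv / v_e) = exp(240 / 2177.8) = exp(0.1102) = 1.1165.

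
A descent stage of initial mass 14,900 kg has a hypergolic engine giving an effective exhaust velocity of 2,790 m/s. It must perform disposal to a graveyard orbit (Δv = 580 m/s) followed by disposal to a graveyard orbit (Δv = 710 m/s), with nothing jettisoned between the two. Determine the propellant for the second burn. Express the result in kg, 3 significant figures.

After the first burn: m = 14900 × exp(−580/2790.0) = 14900 × 0.81230 = 12,103.3 kg.
After the second burn: m = 12,103.3 × exp(−710/2790.0) = 12,103.3 × 0.77532 = 9,383.93 kg.
Second-burn propellant = 12,103.3 − 9,383.93 = 2,719.37 kg.

propellant for the second burn ≈ 2720 kg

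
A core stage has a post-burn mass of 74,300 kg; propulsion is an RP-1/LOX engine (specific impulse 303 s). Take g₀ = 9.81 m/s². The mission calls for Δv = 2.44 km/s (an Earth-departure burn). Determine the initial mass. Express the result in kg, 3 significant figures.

v_e = Isp · g₀ = 303 × 9.81 = 2972.4 m/s.
m₀/m_f = exp(Δv / v_e) = exp(2440 / 2972.4) = exp(0.8209) = 2.2725.
m₀ = m_f × 2.2725 = 74,300 × 2.2725 = 168,847 kg.

initial mass ≈ 169000 kg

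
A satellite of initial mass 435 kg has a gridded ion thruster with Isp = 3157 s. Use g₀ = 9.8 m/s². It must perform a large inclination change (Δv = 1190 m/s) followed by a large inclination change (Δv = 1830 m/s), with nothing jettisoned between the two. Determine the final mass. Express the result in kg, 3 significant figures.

v_e = Isp · g₀ = 3157 × 9.8 = 30938.6 m/s.
After the first burn: m = 435 × exp(−1190/30938.6) = 435 × 0.96227 = 418.587 kg.
After the second burn: m = 418.587 × exp(−1830/30938.6) = 418.587 × 0.94257 = 394.548 kg.

final mass ≈ 395 kg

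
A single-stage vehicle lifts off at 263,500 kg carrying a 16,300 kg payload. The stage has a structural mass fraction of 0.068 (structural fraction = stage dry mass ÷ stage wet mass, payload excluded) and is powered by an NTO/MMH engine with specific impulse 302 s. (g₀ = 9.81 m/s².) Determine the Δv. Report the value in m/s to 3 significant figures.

Δv ≈ 6150 m/s

Stage wet mass = m₀ − payload = 263,500 − 16,300 = 247,200 kg.
Stage dry mass = ε × stage wet mass = 0.068 × 247,200 = 16,809.6 kg.
Burnout mass m_f = stage dry + payload = 16,809.6 + 16,300 = 33,109.6 kg.
v_e = Isp · g₀ = 302 × 9.81 = 2962.6 m/s.
Using Δv = v_e ln(m₀/m_f): Δv = v_e · ln(263,500/33,109.6) = 2962.6 × ln(7.958) = 2962.6 × 2.0742 ≈ 6145 m/s.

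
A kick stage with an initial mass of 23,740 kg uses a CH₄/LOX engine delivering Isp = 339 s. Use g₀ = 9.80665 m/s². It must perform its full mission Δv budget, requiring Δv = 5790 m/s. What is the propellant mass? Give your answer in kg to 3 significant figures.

v_e = Isp · g₀ = 339 × 9.80665 = 3324.5 m/s.
m₀/m_f = exp(Δv / v_e) = exp(5790 / 3324.5) = exp(1.7416) = 5.7067.
m_f = 23,740 / 5.7067 = 4,160.02 kg, so propellant = m₀ − m_f = 23,740 − 4,160.02 = 19,579.98 kg.

propellant mass ≈ 19600 kg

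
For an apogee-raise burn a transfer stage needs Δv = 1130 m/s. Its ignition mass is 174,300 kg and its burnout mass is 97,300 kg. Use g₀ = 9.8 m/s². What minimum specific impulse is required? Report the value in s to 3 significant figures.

ln(m₀/m_f) = ln(174300/97300) = ln(1.791) = 0.5830.
v_e = Δv / ln(m₀/m_f) = 1130 / 0.5830 = 1938.3 m/s.
Isp = v_e / g₀ = 1938.3 / 9.8 = 197.8 s.

Isp ≈ 198 s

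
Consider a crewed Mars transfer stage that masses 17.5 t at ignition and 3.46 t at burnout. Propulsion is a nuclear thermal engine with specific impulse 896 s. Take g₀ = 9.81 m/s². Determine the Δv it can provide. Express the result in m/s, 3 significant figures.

v_e = Isp · g₀ = 896 × 9.81 = 8789.8 m/s.
From the ideal rocket equation, Δv = v_e · ln(m₀/m_f) = 8789.8 × ln(5.058) = 8789.8 × 1.6209 ≈ 14247.6 m/s.

Δv ≈ 14200 m/s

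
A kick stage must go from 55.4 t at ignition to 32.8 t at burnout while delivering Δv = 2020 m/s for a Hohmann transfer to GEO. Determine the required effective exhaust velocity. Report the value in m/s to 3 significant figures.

ln(m₀/m_f) = ln(55400/32800) = ln(1.689) = 0.5242.
By the Tsiolkovsky rocket equation, v_e = Δv / ln(m₀/m_f) = 2020 / 0.5242 = 3853.9 m/s.

v_e ≈ 3850 m/s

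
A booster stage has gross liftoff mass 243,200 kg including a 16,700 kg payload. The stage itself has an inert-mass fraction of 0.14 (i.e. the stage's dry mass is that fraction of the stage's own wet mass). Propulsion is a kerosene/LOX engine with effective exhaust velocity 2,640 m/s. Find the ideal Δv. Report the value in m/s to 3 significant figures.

Δv ≈ 4260 m/s

Stage wet mass = m₀ − payload = 243,200 − 16,700 = 226,500 kg.
Stage dry mass = ε × stage wet mass = 0.14 × 226,500 = 31,710 kg.
Burnout mass m_f = stage dry + payload = 31,710 + 16,700 = 48,410 kg.
Δv = v_e · ln(243,200/48,410) = 2640.0 × ln(5.024) = 2640.0 × 1.6142 ≈ 4261 m/s.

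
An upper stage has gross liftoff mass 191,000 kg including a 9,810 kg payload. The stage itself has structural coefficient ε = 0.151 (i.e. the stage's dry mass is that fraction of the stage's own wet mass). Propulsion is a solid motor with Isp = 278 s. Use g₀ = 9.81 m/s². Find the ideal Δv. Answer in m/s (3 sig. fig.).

Stage wet mass = m₀ − payload = 191,000 − 9,810 = 181,190 kg.
Stage dry mass = ε × stage wet mass = 0.151 × 181,190 = 27,359.7 kg.
Burnout mass m_f = stage dry + payload = 27,359.7 + 9,810 = 37,169.7 kg.
v_e = Isp · g₀ = 278 × 9.81 = 2727.2 m/s.
Using Δv = v_e ln(m₀/m_f): Δv = v_e · ln(191,000/37,169.7) = 2727.2 × ln(5.139) = 2727.2 × 1.6368 ≈ 4464 m/s.

Δv ≈ 4460 m/s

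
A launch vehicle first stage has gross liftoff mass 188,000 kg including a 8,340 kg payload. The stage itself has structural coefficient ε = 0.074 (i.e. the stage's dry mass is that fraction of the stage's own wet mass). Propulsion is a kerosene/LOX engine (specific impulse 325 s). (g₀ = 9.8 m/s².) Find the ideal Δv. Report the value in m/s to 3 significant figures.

Δv ≈ 6890 m/s

Stage wet mass = m₀ − payload = 188,000 − 8,340 = 179,660 kg.
Stage dry mass = ε × stage wet mass = 0.074 × 179,660 = 13,294.8 kg.
Burnout mass m_f = stage dry + payload = 13,294.8 + 8,340 = 21,634.8 kg.
v_e = Isp · g₀ = 325 × 9.8 = 3185.0 m/s.
Rocket equation: Δv = v_e · ln(188,000/21,634.8) = 3185.0 × ln(8.69) = 3185.0 × 2.1621 ≈ 6886 m/s.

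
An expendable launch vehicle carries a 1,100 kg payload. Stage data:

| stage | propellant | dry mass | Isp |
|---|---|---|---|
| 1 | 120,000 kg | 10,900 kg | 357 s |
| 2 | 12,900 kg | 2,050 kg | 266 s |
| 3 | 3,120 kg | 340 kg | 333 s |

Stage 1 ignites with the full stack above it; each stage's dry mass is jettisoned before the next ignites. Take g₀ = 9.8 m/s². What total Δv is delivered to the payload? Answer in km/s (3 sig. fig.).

Δv ≈ 12.2 km/s

Ignition mass of stage 1 = 120,000+10,900 + 12,900+2,050 + 3,120+340 + 1,100 = 150,410 kg.
Stage 1: m₀ = 150,410 kg, m_f = 150,410 − 120,000 = 30,410 kg; Δv = 357×9.8×ln(4.946) = 3498.6×1.5986 ≈ 5593 m/s.
Stage 2: m₀ = 19,510 kg, m_f = 19,510 − 12,900 = 6,610 kg; Δv = 266×9.8×ln(2.952) = 2606.8×1.0823 ≈ 2821 m/s.
Stage 3: m₀ = 4,560 kg, m_f = 4,560 − 3,120 = 1,440 kg; Δv = 333×9.8×ln(3.167) = 3263.4×1.1527 ≈ 3762 m/s.
Total Δv = 5593 + 2821 + 3762 = 12176 m/s.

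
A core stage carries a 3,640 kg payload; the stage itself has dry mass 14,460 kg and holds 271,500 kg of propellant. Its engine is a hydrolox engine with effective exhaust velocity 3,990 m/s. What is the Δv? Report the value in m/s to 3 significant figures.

Δv ≈ 11100 m/s

m₀ = payload + dry + propellant = 3,640 + 14,460 + 271,500 = 289,600 kg.
m_f = payload + dry = 3,640 + 14,460 = 18,100 kg.
Δv = v_e · ln(m₀/m_f) = 3990.0 × ln(16) = 3990.0 × 2.7726 ≈ 11062.6 m/s.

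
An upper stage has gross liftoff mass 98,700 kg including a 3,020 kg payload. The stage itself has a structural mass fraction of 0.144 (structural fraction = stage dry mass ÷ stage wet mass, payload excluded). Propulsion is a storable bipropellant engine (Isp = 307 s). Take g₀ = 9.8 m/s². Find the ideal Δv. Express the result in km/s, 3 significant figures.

Stage wet mass = m₀ − payload = 98,700 − 3,020 = 95,680 kg.
Stage dry mass = ε × stage wet mass = 0.144 × 95,680 = 13,777.9 kg.
Burnout mass m_f = stage dry + payload = 13,777.9 + 3,020 = 16,797.9 kg.
v_e = Isp · g₀ = 307 × 9.8 = 3008.6 m/s.
Δv = v_e · ln(98,700/16,797.9) = 3008.6 × ln(5.876) = 3008.6 × 1.7708 ≈ 5328 m/s.

Δv ≈ 5.33 km/s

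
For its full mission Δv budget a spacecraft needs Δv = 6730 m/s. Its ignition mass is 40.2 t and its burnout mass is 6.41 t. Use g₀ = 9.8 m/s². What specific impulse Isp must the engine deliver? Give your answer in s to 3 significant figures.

Isp ≈ 374 s

ln(m₀/m_f) = ln(40200/6410) = ln(6.271) = 1.8360.
v_e = Δv / ln(m₀/m_f) = 6730 / 1.8360 = 3665.6 m/s.
Isp = v_e / g₀ = 3665.6 / 9.8 = 374.0 s.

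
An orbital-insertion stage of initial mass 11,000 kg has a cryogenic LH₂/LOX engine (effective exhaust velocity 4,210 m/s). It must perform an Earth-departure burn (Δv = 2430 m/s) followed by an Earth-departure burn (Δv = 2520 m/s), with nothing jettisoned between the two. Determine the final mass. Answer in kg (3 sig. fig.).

final mass ≈ 3390 kg

After the first burn: m = 11000 × exp(−2430/4210.0) = 11000 × 0.56147 = 6,176.17 kg.
After the second burn: m = 6,176.17 × exp(−2520/4210.0) = 6,176.17 × 0.54959 = 3,394.36 kg.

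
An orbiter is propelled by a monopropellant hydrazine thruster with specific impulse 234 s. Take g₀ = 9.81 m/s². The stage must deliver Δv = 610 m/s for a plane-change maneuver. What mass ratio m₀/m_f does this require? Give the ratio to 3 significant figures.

mass ratio ≈ 1.30

v_e = Isp · g₀ = 234 × 9.81 = 2295.5 m/s.
m₀/m_f = exp(Δv / v_e) = exp(610 / 2295.5) = exp(0.2657) = 1.3044.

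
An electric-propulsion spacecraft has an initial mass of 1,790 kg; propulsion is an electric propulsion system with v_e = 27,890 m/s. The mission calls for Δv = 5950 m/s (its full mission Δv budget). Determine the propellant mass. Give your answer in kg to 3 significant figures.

Using Δv = v_e ln(m₀/m_f): m₀/m_f = exp(Δv / v_e) = exp(5950 / 27890.0) = exp(0.2133) = 1.2378.
m_f = 1,790 / 1.2378 = 1,446.11 kg, so propellant = m₀ − m_f = 1,790 − 1,446.11 = 343.89 kg.

propellant mass ≈ 344 kg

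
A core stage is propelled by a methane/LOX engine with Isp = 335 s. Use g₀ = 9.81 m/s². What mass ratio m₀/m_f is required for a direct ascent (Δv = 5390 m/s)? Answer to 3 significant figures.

mass ratio ≈ 5.16

v_e = Isp · g₀ = 335 × 9.81 = 3286.4 m/s.
By the Tsiolkovsky rocket equation, m₀/m_f = exp(Δv / v_e) = exp(5390 / 3286.4) = exp(1.6401) = 5.1558.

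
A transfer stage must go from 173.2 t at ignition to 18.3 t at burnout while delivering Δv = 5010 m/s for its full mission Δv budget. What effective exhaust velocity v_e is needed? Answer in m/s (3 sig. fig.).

ln(m₀/m_f) = ln(173200/18300) = ln(9.464) = 2.2475.
From the ideal rocket equation, v_e = Δv / ln(m₀/m_f) = 5010 / 2.2475 = 2229.1 m/s.

v_e ≈ 2230 m/s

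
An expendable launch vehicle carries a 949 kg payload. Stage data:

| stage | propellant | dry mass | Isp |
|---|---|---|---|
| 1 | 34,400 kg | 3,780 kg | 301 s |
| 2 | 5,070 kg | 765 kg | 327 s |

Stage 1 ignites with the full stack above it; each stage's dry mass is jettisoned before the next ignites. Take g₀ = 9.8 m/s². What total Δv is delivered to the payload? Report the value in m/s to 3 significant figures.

Ignition mass of stage 1 = 34,400+3,780 + 5,070+765 + 949 = 44,964 kg.
Stage 1: m₀ = 44,964 kg, m_f = 44,964 − 34,400 = 10,564 kg; Δv = 301×9.8×ln(4.256) = 2949.8×1.4484 ≈ 4273 m/s.
Stage 2: m₀ = 6,784 kg, m_f = 6,784 − 5,070 = 1,714 kg; Δv = 327×9.8×ln(3.958) = 3204.6×1.3757 ≈ 4409 m/s.
Total Δv = 4273 + 4409 = 8682 m/s.

Δv ≈ 8680 m/s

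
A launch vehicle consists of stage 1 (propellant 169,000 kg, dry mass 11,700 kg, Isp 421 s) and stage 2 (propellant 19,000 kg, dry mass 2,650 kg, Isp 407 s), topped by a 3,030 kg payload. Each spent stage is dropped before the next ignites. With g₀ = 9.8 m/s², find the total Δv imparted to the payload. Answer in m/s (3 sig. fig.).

Ignition mass of stage 1 = 169,000+11,700 + 19,000+2,650 + 3,030 = 205,380 kg.
Stage 1: m₀ = 205,380 kg, m_f = 205,380 − 169,000 = 36,380 kg; Δv = 421×9.8×ln(5.645) = 4125.8×1.7308 ≈ 7141 m/s.
Stage 2: m₀ = 24,680 kg, m_f = 24,680 − 19,000 = 5,680 kg; Δv = 407×9.8×ln(4.345) = 3988.6×1.4690 ≈ 5859 m/s.
Total Δv = 7141 + 5859 = 13000 m/s.

Δv ≈ 13000 m/s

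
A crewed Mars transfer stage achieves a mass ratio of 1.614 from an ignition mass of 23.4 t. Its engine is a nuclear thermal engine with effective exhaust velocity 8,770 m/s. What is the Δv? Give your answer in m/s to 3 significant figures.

Using Δv = v_e ln(m₀/m_f): Δv = v_e · ln(1.614) = 8770.0 × 0.4787 ≈ 4198.3 m/s.

Δv ≈ 4200 m/s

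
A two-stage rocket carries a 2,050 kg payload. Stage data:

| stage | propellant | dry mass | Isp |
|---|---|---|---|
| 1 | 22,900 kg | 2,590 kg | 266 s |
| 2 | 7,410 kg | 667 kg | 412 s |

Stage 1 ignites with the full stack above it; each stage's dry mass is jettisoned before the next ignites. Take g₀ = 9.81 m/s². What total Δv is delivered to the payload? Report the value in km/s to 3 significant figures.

Δv ≈ 8.01 km/s

Ignition mass of stage 1 = 22,900+2,590 + 7,410+667 + 2,050 = 35,617 kg.
Stage 1: m₀ = 35,617 kg, m_f = 35,617 − 22,900 = 12,717 kg; Δv = 266×9.81×ln(2.801) = 2609.5×1.0299 ≈ 2687 m/s.
Stage 2: m₀ = 10,127 kg, m_f = 10,127 − 7,410 = 2,717 kg; Δv = 412×9.81×ln(3.727) = 4041.7×1.3157 ≈ 5318 m/s.
Total Δv = 2687 + 5318 = 8005 m/s.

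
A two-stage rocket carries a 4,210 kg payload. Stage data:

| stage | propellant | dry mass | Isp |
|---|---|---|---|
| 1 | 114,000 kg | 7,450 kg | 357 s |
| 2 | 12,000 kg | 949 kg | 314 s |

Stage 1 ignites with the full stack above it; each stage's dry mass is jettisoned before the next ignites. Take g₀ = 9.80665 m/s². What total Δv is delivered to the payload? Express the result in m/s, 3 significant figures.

Δv ≈ 9750 m/s

Ignition mass of stage 1 = 114,000+7,450 + 12,000+949 + 4,210 = 138,609 kg.
Stage 1: m₀ = 138,609 kg, m_f = 138,609 − 114,000 = 24,609 kg; Δv = 357×9.80665×ln(5.632) = 3501.0×1.7285 ≈ 6052 m/s.
Stage 2: m₀ = 17,159 kg, m_f = 17,159 − 12,000 = 5,159 kg; Δv = 314×9.80665×ln(3.326) = 3079.3×1.2018 ≈ 3701 m/s.
Total Δv = 6052 + 3701 = 9753 m/s.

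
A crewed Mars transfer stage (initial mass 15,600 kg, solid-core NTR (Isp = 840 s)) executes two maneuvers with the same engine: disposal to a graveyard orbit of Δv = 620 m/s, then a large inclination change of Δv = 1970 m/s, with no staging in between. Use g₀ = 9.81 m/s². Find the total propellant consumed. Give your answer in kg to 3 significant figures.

total propellant consumed ≈ 4210 kg

v_e = Isp · g₀ = 840 × 9.81 = 8240.4 m/s.
After the first burn: m = 15600 × exp(−620/8240.4) = 15600 × 0.92752 = 14,469.3 kg.
After the second burn: m = 14,469.3 × exp(−1970/8240.4) = 14,469.3 × 0.78736 = 11,392.5 kg.
Total propellant = m₀ − m_final = 15600 − 11,392.5 = 4,207.5 kg.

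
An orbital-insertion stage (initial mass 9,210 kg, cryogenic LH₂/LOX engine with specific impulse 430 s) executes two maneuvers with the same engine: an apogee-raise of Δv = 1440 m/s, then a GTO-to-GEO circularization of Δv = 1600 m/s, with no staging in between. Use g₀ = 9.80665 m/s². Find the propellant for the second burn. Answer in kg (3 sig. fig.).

v_e = Isp · g₀ = 430 × 9.80665 = 4216.9 m/s.
After the first burn: m = 9210 × exp(−1440/4216.9) = 9210 × 0.71071 = 6,545.64 kg.
After the second burn: m = 6,545.64 × exp(−1600/4216.9) = 6,545.64 × 0.68425 = 4,478.85 kg.
Second-burn propellant = 6,545.64 − 4,478.85 = 2,066.79 kg.

propellant for the second burn ≈ 2070 kg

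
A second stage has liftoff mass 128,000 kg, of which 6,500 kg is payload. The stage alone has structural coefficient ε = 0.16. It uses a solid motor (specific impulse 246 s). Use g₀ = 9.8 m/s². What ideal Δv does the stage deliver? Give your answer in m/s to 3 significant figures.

Stage wet mass = m₀ − payload = 128,000 − 6,500 = 121,500 kg.
Stage dry mass = ε × stage wet mass = 0.16 × 121,500 = 19,440 kg.
Burnout mass m_f = stage dry + payload = 19,440 + 6,500 = 25,940 kg.
v_e = Isp · g₀ = 246 × 9.8 = 2410.8 m/s.
Rocket equation: Δv = v_e · ln(128,000/25,940) = 2410.8 × ln(4.934) = 2410.8 × 1.5962 ≈ 3848 m/s.

Δv ≈ 3850 m/s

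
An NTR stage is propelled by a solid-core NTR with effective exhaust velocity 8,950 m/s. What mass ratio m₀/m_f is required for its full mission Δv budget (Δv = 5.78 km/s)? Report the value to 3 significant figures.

mass ratio ≈ 1.91

Rocket equation: m₀/m_f = exp(Δv / v_e) = exp(5780 / 8950.0) = exp(0.6458) = 1.9075.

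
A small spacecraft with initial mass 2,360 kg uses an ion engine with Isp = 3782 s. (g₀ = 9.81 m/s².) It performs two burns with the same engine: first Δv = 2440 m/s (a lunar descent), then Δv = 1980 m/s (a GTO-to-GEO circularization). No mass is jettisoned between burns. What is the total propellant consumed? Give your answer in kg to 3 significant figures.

total propellant consumed ≈ 265 kg

v_e = Isp · g₀ = 3782 × 9.81 = 37101.4 m/s.
After the first burn: m = 2360 × exp(−2440/37101.4) = 2360 × 0.93635 = 2,209.79 kg.
After the second burn: m = 2,209.79 × exp(−1980/37101.4) = 2,209.79 × 0.94803 = 2,094.95 kg.
Total propellant = m₀ − m_final = 2360 − 2,094.95 = 265.05 kg.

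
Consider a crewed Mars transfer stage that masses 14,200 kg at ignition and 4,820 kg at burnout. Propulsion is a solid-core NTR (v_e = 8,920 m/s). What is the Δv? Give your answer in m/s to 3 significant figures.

Using Δv = v_e ln(m₀/m_f): Δv = v_e · ln(m₀/m_f) = 8920.0 × ln(2.946) = 8920.0 × 1.0805 ≈ 9637.8 m/s.

Δv ≈ 9640 m/s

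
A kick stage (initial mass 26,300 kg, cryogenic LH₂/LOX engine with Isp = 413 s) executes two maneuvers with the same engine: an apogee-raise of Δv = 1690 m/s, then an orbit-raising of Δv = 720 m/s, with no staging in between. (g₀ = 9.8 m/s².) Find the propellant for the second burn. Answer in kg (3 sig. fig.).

propellant for the second burn ≈ 2820 kg

v_e = Isp · g₀ = 413 × 9.8 = 4047.4 m/s.
After the first burn: m = 26300 × exp(−1690/4047.4) = 26300 × 0.65866 = 17,322.8 kg.
After the second burn: m = 17,322.8 × exp(−720/4047.4) = 17,322.8 × 0.83703 = 14,499.7 kg.
Second-burn propellant = 17,322.8 − 14,499.7 = 2,823.1 kg.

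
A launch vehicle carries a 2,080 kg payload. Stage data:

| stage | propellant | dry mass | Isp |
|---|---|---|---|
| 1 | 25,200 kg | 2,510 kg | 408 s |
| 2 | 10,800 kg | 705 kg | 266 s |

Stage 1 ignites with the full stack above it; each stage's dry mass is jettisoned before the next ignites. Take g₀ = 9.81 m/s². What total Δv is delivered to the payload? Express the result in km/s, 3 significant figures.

Δv ≈ 7.91 km/s

Ignition mass of stage 1 = 25,200+2,510 + 10,800+705 + 2,080 = 41,295 kg.
Stage 1: m₀ = 41,295 kg, m_f = 41,295 − 25,200 = 16,095 kg; Δv = 408×9.81×ln(2.566) = 4002.5×0.9422 ≈ 3771 m/s.
Stage 2: m₀ = 13,585 kg, m_f = 13,585 − 10,800 = 2,785 kg; Δv = 266×9.81×ln(4.878) = 2609.5×1.5847 ≈ 4135 m/s.
Total Δv = 3771 + 4135 = 7906 m/s.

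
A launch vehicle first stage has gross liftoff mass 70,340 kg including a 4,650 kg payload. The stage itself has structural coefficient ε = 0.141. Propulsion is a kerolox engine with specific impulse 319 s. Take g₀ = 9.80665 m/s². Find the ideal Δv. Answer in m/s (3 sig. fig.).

Δv ≈ 5070 m/s

Stage wet mass = m₀ − payload = 70,340 − 4,650 = 65,690 kg.
Stage dry mass = ε × stage wet mass = 0.141 × 65,690 = 9,262.29 kg.
Burnout mass m_f = stage dry + payload = 9,262.29 + 4,650 = 13,912.29 kg.
v_e = Isp · g₀ = 319 × 9.80665 = 3128.3 m/s.
By the Tsiolkovsky rocket equation, Δv = v_e · ln(70,340/13,912.29) = 3128.3 × ln(5.056) = 3128.3 × 1.6206 ≈ 5070 m/s.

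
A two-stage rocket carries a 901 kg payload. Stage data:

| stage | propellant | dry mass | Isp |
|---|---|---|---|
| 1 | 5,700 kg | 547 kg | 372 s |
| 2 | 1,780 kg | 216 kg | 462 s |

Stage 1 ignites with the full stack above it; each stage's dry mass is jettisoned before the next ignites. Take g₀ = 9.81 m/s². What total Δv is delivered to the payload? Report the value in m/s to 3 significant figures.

Ignition mass of stage 1 = 5,700+547 + 1,780+216 + 901 = 9,144 kg.
Stage 1: m₀ = 9,144 kg, m_f = 9,144 − 5,700 = 3,444 kg; Δv = 372×9.81×ln(2.655) = 3649.3×0.9765 ≈ 3563 m/s.
Stage 2: m₀ = 2,897 kg, m_f = 2,897 − 1,780 = 1,117 kg; Δv = 462×9.81×ln(2.594) = 4532.2×0.9530 ≈ 4319 m/s.
Total Δv = 3563 + 4319 = 7882 m/s.

Δv ≈ 7880 m/s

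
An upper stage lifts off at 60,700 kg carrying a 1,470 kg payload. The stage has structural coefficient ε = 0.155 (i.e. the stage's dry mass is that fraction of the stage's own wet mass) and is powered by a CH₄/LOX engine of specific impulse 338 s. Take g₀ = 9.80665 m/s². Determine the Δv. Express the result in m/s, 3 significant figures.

Δv ≈ 5770 m/s

Stage wet mass = m₀ − payload = 60,700 − 1,470 = 59,230 kg.
Stage dry mass = ε × stage wet mass = 0.155 × 59,230 = 9,180.65 kg.
Burnout mass m_f = stage dry + payload = 9,180.65 + 1,470 = 10,650.65 kg.
v_e = Isp · g₀ = 338 × 9.80665 = 3314.6 m/s.
From the ideal rocket equation, Δv = v_e · ln(60,700/10,650.65) = 3314.6 × ln(5.699) = 3314.6 × 1.7403 ≈ 5769 m/s.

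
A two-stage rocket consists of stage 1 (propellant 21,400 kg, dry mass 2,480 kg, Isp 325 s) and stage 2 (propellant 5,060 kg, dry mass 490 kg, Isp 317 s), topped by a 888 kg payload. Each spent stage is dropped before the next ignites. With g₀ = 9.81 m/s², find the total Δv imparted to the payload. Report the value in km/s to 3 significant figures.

Δv ≈ 8.70 km/s

Ignition mass of stage 1 = 21,400+2,480 + 5,060+490 + 888 = 30,318 kg.
Stage 1: m₀ = 30,318 kg, m_f = 30,318 − 21,400 = 8,918 kg; Δv = 325×9.81×ln(3.4) = 3188.2×1.2237 ≈ 3901 m/s.
Stage 2: m₀ = 6,438 kg, m_f = 6,438 − 5,060 = 1,378 kg; Δv = 317×9.81×ln(4.672) = 3109.8×1.5416 ≈ 4794 m/s.
Total Δv = 3901 + 4794 = 8695 m/s.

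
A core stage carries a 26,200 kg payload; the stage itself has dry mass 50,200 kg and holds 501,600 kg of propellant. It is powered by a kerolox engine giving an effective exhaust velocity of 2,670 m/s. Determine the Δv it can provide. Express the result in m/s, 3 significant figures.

m₀ = payload + dry + propellant = 26,200 + 50,200 + 501,600 = 578,000 kg.
m_f = payload + dry = 26,200 + 50,200 = 76,400 kg.
Δv = v_e · ln(m₀/m_f) = 2670.0 × ln(7.565) = 2670.0 × 2.0236 ≈ 5403.0 m/s.

Δv ≈ 5400 m/s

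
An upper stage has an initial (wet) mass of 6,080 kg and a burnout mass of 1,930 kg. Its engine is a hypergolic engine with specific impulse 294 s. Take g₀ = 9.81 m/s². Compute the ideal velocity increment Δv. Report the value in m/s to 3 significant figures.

Δv ≈ 3310 m/s

v_e = Isp · g₀ = 294 × 9.81 = 2884.1 m/s.
Δv = v_e · ln(m₀/m_f) = 2884.1 × ln(3.15) = 2884.1 × 1.1475 ≈ 3309.5 m/s.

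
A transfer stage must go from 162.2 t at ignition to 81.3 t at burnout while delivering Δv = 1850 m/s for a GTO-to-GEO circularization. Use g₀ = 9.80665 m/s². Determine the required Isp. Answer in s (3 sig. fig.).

ln(m₀/m_f) = ln(162200/81300) = ln(1.995) = 0.6907.
By the Tsiolkovsky rocket equation, v_e = Δv / ln(m₀/m_f) = 1850 / 0.6907 = 2678.5 m/s.
Isp = v_e / g₀ = 2678.5 / 9.80665 = 273.1 s.

Isp ≈ 273 s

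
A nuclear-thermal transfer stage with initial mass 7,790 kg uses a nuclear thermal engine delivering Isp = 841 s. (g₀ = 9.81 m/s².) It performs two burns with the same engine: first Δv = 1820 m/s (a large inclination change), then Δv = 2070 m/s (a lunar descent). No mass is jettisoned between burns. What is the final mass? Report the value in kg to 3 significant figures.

final mass ≈ 4860 kg

v_e = Isp · g₀ = 841 × 9.81 = 8250.2 m/s.
After the first burn: m = 7790 × exp(−1820/8250.2) = 7790 × 0.80204 = 6,247.89 kg.
After the second burn: m = 6,247.89 × exp(−2070/8250.2) = 6,247.89 × 0.77810 = 4,861.48 kg.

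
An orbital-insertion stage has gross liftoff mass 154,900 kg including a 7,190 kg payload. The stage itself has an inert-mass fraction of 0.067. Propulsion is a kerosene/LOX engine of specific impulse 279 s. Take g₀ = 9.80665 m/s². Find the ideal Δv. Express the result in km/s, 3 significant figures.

Stage wet mass = m₀ − payload = 154,900 − 7,190 = 147,710 kg.
Stage dry mass = ε × stage wet mass = 0.067 × 147,710 = 9,896.57 kg.
Burnout mass m_f = stage dry + payload = 9,896.57 + 7,190 = 17,086.57 kg.
v_e = Isp · g₀ = 279 × 9.80665 = 2736.1 m/s.
From the ideal rocket equation, Δv = v_e · ln(154,900/17,086.57) = 2736.1 × ln(9.066) = 2736.1 × 2.2045 ≈ 6032 m/s.

Δv ≈ 6.03 km/s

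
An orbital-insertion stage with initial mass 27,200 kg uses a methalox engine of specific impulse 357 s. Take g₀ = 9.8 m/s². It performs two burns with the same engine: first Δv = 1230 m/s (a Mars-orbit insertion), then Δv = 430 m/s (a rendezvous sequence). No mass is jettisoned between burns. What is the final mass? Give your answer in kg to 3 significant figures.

v_e = Isp · g₀ = 357 × 9.8 = 3498.6 m/s.
After the first burn: m = 27200 × exp(−1230/3498.6) = 27200 × 0.70358 = 19,137.4 kg.
After the second burn: m = 19,137.4 × exp(−430/3498.6) = 19,137.4 × 0.88435 = 16,924.2 kg.

final mass ≈ 16900 kg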